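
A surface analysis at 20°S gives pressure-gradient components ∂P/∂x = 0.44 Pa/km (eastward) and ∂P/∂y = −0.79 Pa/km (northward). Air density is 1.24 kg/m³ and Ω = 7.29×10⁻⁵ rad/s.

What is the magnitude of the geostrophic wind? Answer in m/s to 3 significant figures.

Coriolis parameter at 20°S:
f = 2Ω sin φ = 2 × 7.29×10⁻⁵ × sin 20° = 4.99×10⁻⁵ s⁻¹
In the Southern Hemisphere f is negative: f = −4.99×10⁻⁵ s⁻¹.
Component geostrophic relations (x east, y north):
u_g = −(1/(fρ)) ∂P/∂y,  v_g = (1/(fρ)) ∂P/∂x
u_g = −(−0.79×10⁻³)/(−4.99×10⁻⁵ × 1.24) = −12.8 m/s;  v_g = (0.44×10⁻³)/(−4.99×10⁻⁵ × 1.24) = −7.12 m/s
|V_g| = √(u_g² + v_g²) = 14.6 m/s

14.6 m/s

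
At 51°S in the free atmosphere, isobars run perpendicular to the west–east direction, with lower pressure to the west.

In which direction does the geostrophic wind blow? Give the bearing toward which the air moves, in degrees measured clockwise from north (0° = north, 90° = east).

The pressure-gradient force points toward the west (bearing 270°).
Geostrophic balance: in the Southern Hemisphere the Coriolis force deflects motion to the left, so the geostrophic wind blows 90° to the left of the pressure-gradient force (low pressure on the right).
Rotating 270° by 90° counterclockwise gives 180° — the wind blows toward the south.

180°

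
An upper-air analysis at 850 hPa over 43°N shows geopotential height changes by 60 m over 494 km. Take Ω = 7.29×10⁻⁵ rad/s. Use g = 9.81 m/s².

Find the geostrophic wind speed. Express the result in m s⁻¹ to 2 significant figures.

Coriolis parameter at 43°N:
f = 2Ω sin φ = 2 × 7.29×10⁻⁵ × sin 43° = 9.94×10⁻⁵ s⁻¹
Height gradient: |∂Z/∂n| = 60 m / 494000 m = 1.21×10⁻⁴
On a pressure surface, geostrophic balance gives V_g = (g/f)|∂Z/∂n|:
V_g = 9.81 × 1.21×10⁻⁴ / 9.94×10⁻⁵ = 12.0 m/s

12 m s⁻¹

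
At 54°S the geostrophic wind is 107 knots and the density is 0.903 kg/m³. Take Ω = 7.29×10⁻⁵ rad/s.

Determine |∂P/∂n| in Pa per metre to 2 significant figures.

Coriolis parameter at 54°S:
f = 2Ω sin φ = 2 × 7.29×10⁻⁵ × sin 54° = 1.18×10⁻⁴ s⁻¹
Wind speed in SI: 107 knots = 55.0 m/s
Geostrophic balance rearranged: |∂P/∂n| = f ρ V_g
|∂P/∂n| = 1.18×10⁻⁴ × 0.903 × 55.0 = 5.86×10⁻³ Pa/m

5.9×10⁻³ Pa/m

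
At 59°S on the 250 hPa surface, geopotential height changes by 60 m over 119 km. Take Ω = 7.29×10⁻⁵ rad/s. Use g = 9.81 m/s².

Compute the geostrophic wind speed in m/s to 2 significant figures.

Coriolis parameter at 59°S:
f = 2Ω sin φ = 2 × 7.29×10⁻⁵ × sin 59° = 1.25×10⁻⁴ s⁻¹
Height gradient: |∂Z/∂n| = 60 m / 119000 m = 5.04×10⁻⁴
On a pressure surface, geostrophic balance gives V_g = (g/f)|∂Z/∂n|:
V_g = 9.81 × 5.04×10⁻⁴ / 1.25×10⁻⁴ = 39.6 m/s

40 m/s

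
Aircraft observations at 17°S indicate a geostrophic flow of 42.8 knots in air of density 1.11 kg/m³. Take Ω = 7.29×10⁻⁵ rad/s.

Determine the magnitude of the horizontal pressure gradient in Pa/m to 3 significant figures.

Coriolis parameter at 17°S:
f = 2Ω sin φ = 2 × 7.29×10⁻⁵ × sin 17° = 4.26×10⁻⁵ s⁻¹
Wind speed in SI: 42.8 knots = 22.0 m/s
Geostrophic balance rearranged: |∂P/∂n| = f ρ V_g
|∂P/∂n| = 4.26×10⁻⁵ × 1.11 × 22.0 = 1.04×10⁻³ Pa/m

1.04×10⁻³ Pa/m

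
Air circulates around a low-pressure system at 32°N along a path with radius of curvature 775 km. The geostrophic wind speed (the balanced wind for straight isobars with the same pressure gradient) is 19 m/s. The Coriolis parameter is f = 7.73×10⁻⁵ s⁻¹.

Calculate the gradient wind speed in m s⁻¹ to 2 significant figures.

Around a low, centrifugal force acts outward with Coriolis, so pressure-gradient force balances both:
(1/ρ)|∂P/∂n| = fV + V²/R  →  V² + fR·V − fR·V_g = 0
With fR = 7.73×10⁻⁵ × 775×10³ m = 59.9 m/s:
V = [−fR + √((fR)² + 4 fR V_g)]/2 = [−59.9 + √(59.9² + 4×59.9×19)]/2 = 15.2 m/s
Subgeostrophic (V < V_g = 19 m/s), as expected around a low.

15 m s⁻¹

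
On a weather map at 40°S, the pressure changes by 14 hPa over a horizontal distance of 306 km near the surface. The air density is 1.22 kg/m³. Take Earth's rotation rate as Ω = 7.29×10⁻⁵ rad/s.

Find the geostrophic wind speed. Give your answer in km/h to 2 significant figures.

140 km/h

Coriolis parameter at 40°S:
f = 2Ω sin φ = 2 × 7.29×10⁻⁵ × sin 40° = 9.37×10⁻⁵ s⁻¹
Pressure gradient: |∂P/∂n| = 1400 Pa / 306000 m = 4.58×10⁻³ Pa/m
Geostrophic balance (pressure-gradient force = Coriolis force):
V_g = (1/(fρ)) |∂P/∂n| = 4.58×10⁻³ / (9.37×10⁻⁵ × 1.22) = 40.0 m/s
Converting: 40.0 m/s × 3.6 = 140 km/h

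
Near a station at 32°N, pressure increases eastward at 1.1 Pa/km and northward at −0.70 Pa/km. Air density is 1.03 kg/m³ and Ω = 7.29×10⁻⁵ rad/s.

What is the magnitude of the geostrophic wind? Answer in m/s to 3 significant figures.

16.4 m/s

Coriolis parameter at 32°N:
f = 2Ω sin φ = 2 × 7.29×10⁻⁵ × sin 32° = 7.73×10⁻⁵ s⁻¹
Component geostrophic relations (x east, y north):
u_g = −(1/(fρ)) ∂P/∂y,  v_g = (1/(fρ)) ∂P/∂x
u_g = −(−0.70×10⁻³)/(7.73×10⁻⁵ × 1.03) = 8.80 m/s;  v_g = (1.1×10⁻³)/(7.73×10⁻⁵ × 1.03) = 13.8 m/s
|V_g| = √(u_g² + v_g²) = 16.4 m/s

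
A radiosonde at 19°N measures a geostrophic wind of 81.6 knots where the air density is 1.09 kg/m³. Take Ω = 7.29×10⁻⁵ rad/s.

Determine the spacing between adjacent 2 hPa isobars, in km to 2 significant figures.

Coriolis parameter at 19°N:
f = 2Ω sin φ = 2 × 7.29×10⁻⁵ × sin 19° = 4.75×10⁻⁵ s⁻¹
Wind speed in SI: 81.6 knots = 42.0 m/s
Geostrophic balance rearranged: |∂P/∂n| = f ρ V_g
|∂P/∂n| = 4.75×10⁻⁵ × 1.09 × 42.0 = 2.17×10⁻³ Pa/m
Isobar spacing: Δn = ΔP/|∂P/∂n| = 200 Pa / 2.17×10⁻³ Pa/m = 92082 m ≈ 92 km

92 km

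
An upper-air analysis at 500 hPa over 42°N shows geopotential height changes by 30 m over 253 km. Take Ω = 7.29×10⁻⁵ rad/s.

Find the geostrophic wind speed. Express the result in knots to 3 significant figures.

Coriolis parameter at 42°N:
f = 2Ω sin φ = 2 × 7.29×10⁻⁵ × sin 42° = 9.76×10⁻⁵ s⁻¹
Height gradient: |∂Z/∂n| = 30 m / 253000 m = 1.19×10⁻⁴
On a pressure surface, geostrophic balance gives V_g = (g/f)|∂Z/∂n|:
V_g = 9.81 × 1.19×10⁻⁴ / 9.76×10⁻⁵ = 11.9 m/s
Converting: 11.9 m/s × 1.944 = 23.2 knots

23.2 knots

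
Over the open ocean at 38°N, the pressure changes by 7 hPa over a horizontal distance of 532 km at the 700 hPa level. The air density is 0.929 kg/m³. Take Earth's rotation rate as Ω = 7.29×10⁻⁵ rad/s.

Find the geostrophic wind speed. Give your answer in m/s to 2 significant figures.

16 m/s

Coriolis parameter at 38°N:
f = 2Ω sin φ = 2 × 7.29×10⁻⁵ × sin 38° = 8.98×10⁻⁵ s⁻¹
Pressure gradient: |∂P/∂n| = 700 Pa / 532000 m = 1.32×10⁻³ Pa/m
Geostrophic balance (pressure-gradient force = Coriolis force):
V_g = (1/(fρ)) |∂P/∂n| = 1.32×10⁻³ / (8.98×10⁻⁵ × 0.929) = 15.8 m/s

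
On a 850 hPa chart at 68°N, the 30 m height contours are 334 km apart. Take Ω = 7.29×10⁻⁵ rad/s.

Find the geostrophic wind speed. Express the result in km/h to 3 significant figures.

Coriolis parameter at 68°N:
f = 2Ω sin φ = 2 × 7.29×10⁻⁵ × sin 68° = 1.35×10⁻⁴ s⁻¹
Height gradient: |∂Z/∂n| = 30 m / 334000 m = 8.98×10⁻⁵
On a pressure surface, geostrophic balance gives V_g = (g/f)|∂Z/∂n|:
V_g = 9.81 × 8.98×10⁻⁵ / 1.35×10⁻⁴ = 6.52 m/s
Converting: 6.52 m/s × 3.6 = 23.5 km/h

23.5 km/h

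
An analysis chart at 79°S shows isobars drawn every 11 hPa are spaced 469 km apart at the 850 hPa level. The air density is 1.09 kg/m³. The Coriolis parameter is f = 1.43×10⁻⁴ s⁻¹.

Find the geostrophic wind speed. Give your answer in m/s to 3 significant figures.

Pressure gradient: |∂P/∂n| = 1100 Pa / 469000 m = 2.35×10⁻³ Pa/m
Geostrophic balance (pressure-gradient force = Coriolis force):
V_g = (1/(fρ)) |∂P/∂n| = 2.35×10⁻³ / (1.43×10⁻⁴ × 1.09) = 15.0 m/s

15.0 m/s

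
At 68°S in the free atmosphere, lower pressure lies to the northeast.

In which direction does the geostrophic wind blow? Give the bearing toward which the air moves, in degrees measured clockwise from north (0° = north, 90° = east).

315°

The pressure-gradient force points toward the northeast (bearing 045°).
Geostrophic balance: in the Southern Hemisphere the Coriolis force deflects motion to the left, so the geostrophic wind blows 90° to the left of the pressure-gradient force (low pressure on the right).
Rotating 045° by 90° counterclockwise gives 315° — the wind blows toward the northwest.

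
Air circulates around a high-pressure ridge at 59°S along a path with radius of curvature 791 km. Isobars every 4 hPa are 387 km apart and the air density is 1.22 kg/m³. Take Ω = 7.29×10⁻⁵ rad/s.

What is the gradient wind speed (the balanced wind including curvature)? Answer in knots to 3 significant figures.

14.2 knots

Coriolis parameter at 59°S:
f = 2Ω sin φ = 2 × 7.29×10⁻⁵ × sin 59° = 1.25×10⁻⁴ s⁻¹
Pressure gradient: |∂P/∂n| = 400 Pa / 387000 m = 1.03×10⁻³ Pa/m
Geostrophic speed: V_g = |∂P/∂n|/(fρ) = 1.03×10⁻³/(1.25×10⁻⁴ × 1.22) = 6.78 m/s
Around a high, pressure-gradient force acts outward with centrifugal, so Coriolis balances both:
fV = (1/ρ)|∂P/∂n| + V²/R  →  V² − fR·V + fR·V_g = 0
With fR = 1.25×10⁻⁴ × 791×10³ m = 98.9 m/s:
V = [fR − √((fR)² − 4 fR V_g)]/2 = [98.9 − √(98.9² − 4×98.9×6.78)]/2 = 7.32 m/s
Supergeostrophic (V > V_g = 6.78 m/s), as expected around a high.
Converting: 7.32 m/s × 1.944 = 14.2 knots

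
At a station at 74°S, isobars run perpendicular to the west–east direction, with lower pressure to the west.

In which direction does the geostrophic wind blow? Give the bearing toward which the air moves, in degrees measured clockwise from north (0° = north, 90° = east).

180°

The pressure-gradient force points toward the west (bearing 270°).
Geostrophic balance: in the Southern Hemisphere the Coriolis force deflects motion to the left, so the geostrophic wind blows 90° to the left of the pressure-gradient force (low pressure on the right).
Rotating 270° by 90° counterclockwise gives 180° — the wind blows toward the south.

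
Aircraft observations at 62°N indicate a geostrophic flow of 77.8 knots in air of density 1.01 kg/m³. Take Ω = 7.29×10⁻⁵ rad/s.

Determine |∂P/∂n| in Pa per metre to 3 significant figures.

Coriolis parameter at 62°N:
f = 2Ω sin φ = 2 × 7.29×10⁻⁵ × sin 62° = 1.29×10⁻⁴ s⁻¹
Wind speed in SI: 77.8 knots = 40.0 m/s
Geostrophic balance rearranged: |∂P/∂n| = f ρ V_g
|∂P/∂n| = 1.29×10⁻⁴ × 1.01 × 40.0 = 5.20×10⁻³ Pa/m

5.20×10⁻³ Pa/m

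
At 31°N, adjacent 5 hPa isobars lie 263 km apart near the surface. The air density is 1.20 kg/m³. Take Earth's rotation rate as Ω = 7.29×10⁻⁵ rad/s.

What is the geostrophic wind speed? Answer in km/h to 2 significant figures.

Coriolis parameter at 31°N:
f = 2Ω sin φ = 2 × 7.29×10⁻⁵ × sin 31° = 7.51×10⁻⁵ s⁻¹
Pressure gradient: |∂P/∂n| = 500 Pa / 263000 m = 1.90×10⁻³ Pa/m
Geostrophic balance (pressure-gradient force = Coriolis force):
V_g = (1/(fρ)) |∂P/∂n| = 1.90×10⁻³ / (7.51×10⁻⁵ × 1.20) = 21.1 m/s
Converting: 21.1 m/s × 3.6 = 76 km/h

76 km/h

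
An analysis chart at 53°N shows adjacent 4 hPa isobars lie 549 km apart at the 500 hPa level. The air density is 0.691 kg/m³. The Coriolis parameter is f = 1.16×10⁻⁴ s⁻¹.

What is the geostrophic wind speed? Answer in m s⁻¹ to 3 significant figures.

Pressure gradient: |∂P/∂n| = 400 Pa / 549000 m = 7.29×10⁻⁴ Pa/m
Geostrophic balance (pressure-gradient force = Coriolis force):
V_g = (1/(fρ)) |∂P/∂n| = 7.29×10⁻⁴ / (1.16×10⁻⁴ × 0.691) = 9.09 m/s

9.09 m s⁻¹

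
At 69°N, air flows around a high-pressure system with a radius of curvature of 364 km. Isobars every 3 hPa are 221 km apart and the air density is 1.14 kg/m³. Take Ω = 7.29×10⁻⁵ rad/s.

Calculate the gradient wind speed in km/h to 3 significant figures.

Coriolis parameter at 69°N:
f = 2Ω sin φ = 2 × 7.29×10⁻⁵ × sin 69° = 1.36×10⁻⁴ s⁻¹
Pressure gradient: |∂P/∂n| = 300 Pa / 221000 m = 1.36×10⁻³ Pa/m
Geostrophic speed: V_g = |∂P/∂n|/(fρ) = 1.36×10⁻³/(1.36×10⁻⁴ × 1.14) = 8.75 m/s
Around a high, pressure-gradient force acts outward with centrifugal, so Coriolis balances both:
fV = (1/ρ)|∂P/∂n| + V²/R  →  V² − fR·V + fR·V_g = 0
With fR = 1.36×10⁻⁴ × 364×10³ m = 49.5 m/s:
V = [fR − √((fR)² − 4 fR V_g)]/2 = [49.5 − √(49.5² − 4×49.5×8.75)]/2 = 11.3 m/s
Supergeostrophic (V > V_g = 8.75 m/s), as expected around a high.
Converting: 11.3 m/s × 3.6 = 40.8 km/h

40.8 km/h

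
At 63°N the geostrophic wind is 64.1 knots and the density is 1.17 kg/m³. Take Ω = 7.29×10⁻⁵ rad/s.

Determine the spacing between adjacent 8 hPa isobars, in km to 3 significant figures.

Coriolis parameter at 63°N:
f = 2Ω sin φ = 2 × 7.29×10⁻⁵ × sin 63° = 1.30×10⁻⁴ s⁻¹
Wind speed in SI: 64.1 knots = 33.0 m/s
Geostrophic balance rearranged: |∂P/∂n| = f ρ V_g
|∂P/∂n| = 1.30×10⁻⁴ × 1.17 × 33.0 = 5.01×10⁻³ Pa/m
Isobar spacing: Δn = ΔP/|∂P/∂n| = 800 Pa / 5.01×10⁻³ Pa/m = 159613 m ≈ 160 km

160 km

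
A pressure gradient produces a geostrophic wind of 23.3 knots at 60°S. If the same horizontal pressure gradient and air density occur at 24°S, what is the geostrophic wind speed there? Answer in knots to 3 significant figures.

49.6 knots

With the same pressure gradient and density, V_g ∝ 1/f ∝ 1/sin φ.
V₂ = V₁ · sin φ₁ / sin φ₂ = 23.3 × sin 60° / sin 24°
V₂ = 23.3 × 0.8660/0.4067 = 49.6 knots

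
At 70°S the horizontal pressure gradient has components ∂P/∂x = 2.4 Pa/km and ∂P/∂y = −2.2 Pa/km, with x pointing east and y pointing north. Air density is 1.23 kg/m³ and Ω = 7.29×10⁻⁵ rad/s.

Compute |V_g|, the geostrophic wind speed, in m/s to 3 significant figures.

19.3 m/s

Coriolis parameter at 70°S:
f = 2Ω sin φ = 2 × 7.29×10⁻⁵ × sin 70° = 1.37×10⁻⁴ s⁻¹
In the Southern Hemisphere f is negative: f = −1.37×10⁻⁴ s⁻¹.
Component geostrophic relations (x east, y north):
u_g = −(1/(fρ)) ∂P/∂y,  v_g = (1/(fρ)) ∂P/∂x
u_g = −(−2.2×10⁻³)/(−1.37×10⁻⁴ × 1.23) = −13.1 m/s;  v_g = (2.4×10⁻³)/(−1.37×10⁻⁴ × 1.23) = −14.2 m/s
|V_g| = √(u_g² + v_g²) = 19.3 m/s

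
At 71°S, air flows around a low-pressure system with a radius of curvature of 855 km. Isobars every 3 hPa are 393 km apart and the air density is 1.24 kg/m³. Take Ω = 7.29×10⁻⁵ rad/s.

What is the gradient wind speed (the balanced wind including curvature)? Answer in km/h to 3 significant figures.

Coriolis parameter at 71°S:
f = 2Ω sin φ = 2 × 7.29×10⁻⁵ × sin 71° = 1.38×10⁻⁴ s⁻¹
Pressure gradient: |∂P/∂n| = 300 Pa / 393000 m = 7.63×10⁻⁴ Pa/m
Geostrophic speed: V_g = |∂P/∂n|/(fρ) = 7.63×10⁻⁴/(1.38×10⁻⁴ × 1.24) = 4.47 m/s
Around a low, centrifugal force acts outward with Coriolis, so pressure-gradient force balances both:
(1/ρ)|∂P/∂n| = fV + V²/R  →  V² + fR·V − fR·V_g = 0
With fR = 1.38×10⁻⁴ × 855×10³ m = 118 m/s:
V = [−fR + √((fR)² + 4 fR V_g)]/2 = [−118 + √(118² + 4×118×4.47)]/2 = 4.31 m/s
Subgeostrophic (V < V_g = 4.47 m/s), as expected around a low.
Converting: 4.31 m/s × 3.6 = 15.5 km/h

15.5 km/h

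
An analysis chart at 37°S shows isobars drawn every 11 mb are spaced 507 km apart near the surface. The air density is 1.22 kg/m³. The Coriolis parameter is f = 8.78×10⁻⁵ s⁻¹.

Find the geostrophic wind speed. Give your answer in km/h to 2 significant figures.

73 km/h

Pressure gradient: |∂P/∂n| = 1100 Pa / 507000 m = 2.17×10⁻³ Pa/m
Geostrophic balance (pressure-gradient force = Coriolis force):
V_g = (1/(fρ)) |∂P/∂n| = 2.17×10⁻³ / (8.78×10⁻⁵ × 1.22) = 20.3 m/s
Converting: 20.3 m/s × 3.6 = 73 km/h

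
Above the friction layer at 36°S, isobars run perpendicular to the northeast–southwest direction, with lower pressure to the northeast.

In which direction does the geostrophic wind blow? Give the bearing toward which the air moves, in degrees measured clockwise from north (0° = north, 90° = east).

The pressure-gradient force points toward the northeast (bearing 045°).
Geostrophic balance: in the Southern Hemisphere the Coriolis force deflects motion to the left, so the geostrophic wind blows 90° to the left of the pressure-gradient force (low pressure on the right).
Rotating 045° by 90° counterclockwise gives 315° — the wind blows toward the northwest.

315°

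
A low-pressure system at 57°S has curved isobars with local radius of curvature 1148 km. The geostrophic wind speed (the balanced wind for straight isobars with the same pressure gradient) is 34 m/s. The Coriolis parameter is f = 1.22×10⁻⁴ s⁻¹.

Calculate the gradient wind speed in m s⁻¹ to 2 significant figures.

Around a low, centrifugal force acts outward with Coriolis, so pressure-gradient force balances both:
(1/ρ)|∂P/∂n| = fV + V²/R  →  V² + fR·V − fR·V_g = 0
With fR = 1.22×10⁻⁴ × 1148×10³ m = 140 m/s:
V = [−fR + √((fR)² + 4 fR V_g)]/2 = [−140 + √(140² + 4×140×34)]/2 = 28.3 m/s
Subgeostrophic (V < V_g = 34 m/s), as expected around a low.

28 m s⁻¹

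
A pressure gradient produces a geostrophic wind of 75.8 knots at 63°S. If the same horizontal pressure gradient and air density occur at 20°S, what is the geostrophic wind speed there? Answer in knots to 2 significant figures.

200 knots

With the same pressure gradient and density, V_g ∝ 1/f ∝ 1/sin φ.
V₂ = V₁ · sin φ₁ / sin φ₂ = 75.8 × sin 63° / sin 20°
V₂ = 75.8 × 0.8910/0.3420 = 200 knots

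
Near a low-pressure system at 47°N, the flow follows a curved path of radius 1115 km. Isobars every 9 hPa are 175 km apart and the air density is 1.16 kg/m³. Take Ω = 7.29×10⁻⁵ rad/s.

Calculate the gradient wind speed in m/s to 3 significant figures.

32.6 m/s

Coriolis parameter at 47°N:
f = 2Ω sin φ = 2 × 7.29×10⁻⁵ × sin 47° = 1.07×10⁻⁴ s⁻¹
Pressure gradient: |∂P/∂n| = 900 Pa / 175000 m = 5.14×10⁻³ Pa/m
Geostrophic speed: V_g = |∂P/∂n|/(fρ) = 5.14×10⁻³/(1.07×10⁻⁴ × 1.16) = 41.6 m/s
Around a low, centrifugal force acts outward with Coriolis, so pressure-gradient force balances both:
(1/ρ)|∂P/∂n| = fV + V²/R  →  V² + fR·V − fR·V_g = 0
With fR = 1.07×10⁻⁴ × 1115×10³ m = 119 m/s:
V = [−fR + √((fR)² + 4 fR V_g)]/2 = [−119 + √(119² + 4×119×41.6)]/2 = 32.6 m/s
Subgeostrophic (V < V_g = 41.6 m/s), as expected around a low.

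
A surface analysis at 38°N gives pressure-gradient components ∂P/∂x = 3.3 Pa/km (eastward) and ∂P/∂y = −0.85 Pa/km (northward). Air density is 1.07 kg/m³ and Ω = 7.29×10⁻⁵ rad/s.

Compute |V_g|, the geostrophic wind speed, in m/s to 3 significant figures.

35.5 m/s

Coriolis parameter at 38°N:
f = 2Ω sin φ = 2 × 7.29×10⁻⁵ × sin 38° = 8.98×10⁻⁵ s⁻¹
Component geostrophic relations (x east, y north):
u_g = −(1/(fρ)) ∂P/∂y,  v_g = (1/(fρ)) ∂P/∂x
u_g = −(−0.85×10⁻³)/(8.98×10⁻⁵ × 1.07) = 8.85 m/s;  v_g = (3.3×10⁻³)/(8.98×10⁻⁵ × 1.07) = 34.4 m/s
|V_g| = √(u_g² + v_g²) = 35.5 m/s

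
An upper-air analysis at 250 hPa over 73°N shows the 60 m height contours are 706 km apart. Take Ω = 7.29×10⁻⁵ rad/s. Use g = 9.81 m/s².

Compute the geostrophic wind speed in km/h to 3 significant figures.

21.5 km/h

Coriolis parameter at 73°N:
f = 2Ω sin φ = 2 × 7.29×10⁻⁵ × sin 73° = 1.39×10⁻⁴ s⁻¹
Height gradient: |∂Z/∂n| = 60 m / 706000 m = 8.50×10⁻⁵
On a pressure surface, geostrophic balance gives V_g = (g/f)|∂Z/∂n|:
V_g = 9.81 × 8.50×10⁻⁵ / 1.39×10⁻⁴ = 5.98 m/s
Converting: 5.98 m/s × 3.6 = 21.5 km/h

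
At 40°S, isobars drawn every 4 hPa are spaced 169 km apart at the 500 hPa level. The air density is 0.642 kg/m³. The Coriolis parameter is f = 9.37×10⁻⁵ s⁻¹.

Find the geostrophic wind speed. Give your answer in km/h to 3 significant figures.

142 km/h

Pressure gradient: |∂P/∂n| = 400 Pa / 169000 m = 2.37×10⁻³ Pa/m
Geostrophic balance (pressure-gradient force = Coriolis force):
V_g = (1/(fρ)) |∂P/∂n| = 2.37×10⁻³ / (9.37×10⁻⁵ × 0.642) = 39.3 m/s
Converting: 39.3 m/s × 3.6 = 142 km/h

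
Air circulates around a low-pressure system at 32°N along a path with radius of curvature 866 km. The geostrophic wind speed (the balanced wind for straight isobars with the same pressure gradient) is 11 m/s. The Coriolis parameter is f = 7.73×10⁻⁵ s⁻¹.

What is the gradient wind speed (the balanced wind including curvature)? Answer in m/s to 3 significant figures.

Around a low, centrifugal force acts outward with Coriolis, so pressure-gradient force balances both:
(1/ρ)|∂P/∂n| = fV + V²/R  →  V² + fR·V − fR·V_g = 0
With fR = 7.73×10⁻⁵ × 866×10³ m = 66.9 m/s:
V = [−fR + √((fR)² + 4 fR V_g)]/2 = [−66.9 + √(66.9² + 4×66.9×11)]/2 = 9.62 m/s
Subgeostrophic (V < V_g = 11 m/s), as expected around a low.

9.62 m/s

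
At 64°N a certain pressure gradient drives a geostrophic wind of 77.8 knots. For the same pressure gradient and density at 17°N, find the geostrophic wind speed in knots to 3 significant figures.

With the same pressure gradient and density, V_g ∝ 1/f ∝ 1/sin φ.
V₂ = V₁ · sin φ₁ / sin φ₂ = 77.8 × sin 64° / sin 17°
V₂ = 77.8 × 0.8988/0.2924 = 239 knots

239 knots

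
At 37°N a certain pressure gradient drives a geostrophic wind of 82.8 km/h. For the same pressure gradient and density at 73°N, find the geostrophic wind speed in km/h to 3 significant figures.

With the same pressure gradient and density, V_g ∝ 1/f ∝ 1/sin φ.
V₂ = V₁ · sin φ₁ / sin φ₂ = 82.8 × sin 37° / sin 73°
V₂ = 82.8 × 0.6018/0.9563 = 52.1 km/h

52.1 km/h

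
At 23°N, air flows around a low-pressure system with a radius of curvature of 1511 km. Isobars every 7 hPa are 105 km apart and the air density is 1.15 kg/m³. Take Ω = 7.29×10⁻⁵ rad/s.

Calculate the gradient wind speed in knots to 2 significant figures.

120 knots

Coriolis parameter at 23°N:
f = 2Ω sin φ = 2 × 7.29×10⁻⁵ × sin 23° = 5.70×10⁻⁵ s⁻¹
Pressure gradient: |∂P/∂n| = 700 Pa / 105000 m = 6.67×10⁻³ Pa/m
Geostrophic speed: V_g = |∂P/∂n|/(fρ) = 6.67×10⁻³/(5.70×10⁻⁵ × 1.15) = 102 m/s
Around a low, centrifugal force acts outward with Coriolis, so pressure-gradient force balances both:
(1/ρ)|∂P/∂n| = fV + V²/R  →  V² + fR·V − fR·V_g = 0
With fR = 5.70×10⁻⁵ × 1511×10³ m = 86.1 m/s:
V = [−fR + √((fR)² + 4 fR V_g)]/2 = [−86.1 + √(86.1² + 4×86.1×102)]/2 = 60 m/s
Subgeostrophic (V < V_g = 102 m/s), as expected around a low.
Converting: 60 m/s × 1.944 = 120 knots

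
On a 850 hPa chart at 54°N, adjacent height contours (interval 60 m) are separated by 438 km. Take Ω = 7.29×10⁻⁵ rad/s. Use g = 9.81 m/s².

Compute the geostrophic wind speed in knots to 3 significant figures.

22.1 knots

Coriolis parameter at 54°N:
f = 2Ω sin φ = 2 × 7.29×10⁻⁵ × sin 54° = 1.18×10⁻⁴ s⁻¹
Height gradient: |∂Z/∂n| = 60 m / 438000 m = 1.37×10⁻⁴
On a pressure surface, geostrophic balance gives V_g = (g/f)|∂Z/∂n|:
V_g = 9.81 × 1.37×10⁻⁴ / 1.18×10⁻⁴ = 11.4 m/s
Converting: 11.4 m/s × 1.944 = 22.1 knots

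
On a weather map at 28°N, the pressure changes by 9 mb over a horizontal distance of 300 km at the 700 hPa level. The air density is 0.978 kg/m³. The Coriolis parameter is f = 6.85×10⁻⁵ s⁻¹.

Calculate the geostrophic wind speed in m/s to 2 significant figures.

Pressure gradient: |∂P/∂n| = 900 Pa / 300000 m = 3.00×10⁻³ Pa/m
Geostrophic balance (pressure-gradient force = Coriolis force):
V_g = (1/(fρ)) |∂P/∂n| = 3.00×10⁻³ / (6.85×10⁻⁵ × 0.978) = 44.8 m/s

45 m/s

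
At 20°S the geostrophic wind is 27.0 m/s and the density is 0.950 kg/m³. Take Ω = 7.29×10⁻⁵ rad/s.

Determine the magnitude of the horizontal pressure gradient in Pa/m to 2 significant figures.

Coriolis parameter at 20°S:
f = 2Ω sin φ = 2 × 7.29×10⁻⁵ × sin 20° = 4.99×10⁻⁵ s⁻¹
Geostrophic balance rearranged: |∂P/∂n| = f ρ V_g
|∂P/∂n| = 4.99×10⁻⁵ × 0.950 × 27.0 = 1.28×10⁻³ Pa/m

1.3×10⁻³ Pa/m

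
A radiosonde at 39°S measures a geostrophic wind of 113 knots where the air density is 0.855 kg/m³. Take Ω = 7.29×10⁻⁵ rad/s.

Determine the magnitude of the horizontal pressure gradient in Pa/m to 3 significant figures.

Coriolis parameter at 39°S:
f = 2Ω sin φ = 2 × 7.29×10⁻⁵ × sin 39° = 9.18×10⁻⁵ s⁻¹
Wind speed in SI: 113 knots = 58.1 m/s
Geostrophic balance rearranged: |∂P/∂n| = f ρ V_g
|∂P/∂n| = 9.18×10⁻⁵ × 0.855 × 58.1 = 4.56×10⁻³ Pa/m

4.56×10⁻³ Pa/m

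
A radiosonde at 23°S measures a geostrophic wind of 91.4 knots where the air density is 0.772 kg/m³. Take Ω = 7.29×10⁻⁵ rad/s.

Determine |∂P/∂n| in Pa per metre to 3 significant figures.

Coriolis parameter at 23°S:
f = 2Ω sin φ = 2 × 7.29×10⁻⁵ × sin 23° = 5.70×10⁻⁵ s⁻¹
Wind speed in SI: 91.4 knots = 47.0 m/s
Geostrophic balance rearranged: |∂P/∂n| = f ρ V_g
|∂P/∂n| = 5.70×10⁻⁵ × 0.772 × 47.0 = 2.07×10⁻³ Pa/m

2.07×10⁻³ Pa/m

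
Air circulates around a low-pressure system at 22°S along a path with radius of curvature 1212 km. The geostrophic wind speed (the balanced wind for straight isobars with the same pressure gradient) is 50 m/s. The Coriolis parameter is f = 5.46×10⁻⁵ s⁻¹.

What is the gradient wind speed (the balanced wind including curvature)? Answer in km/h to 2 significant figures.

120 km/h

Around a low, centrifugal force acts outward with Coriolis, so pressure-gradient force balances both:
(1/ρ)|∂P/∂n| = fV + V²/R  →  V² + fR·V − fR·V_g = 0
With fR = 5.46×10⁻⁵ × 1212×10³ m = 66.2 m/s:
V = [−fR + √((fR)² + 4 fR V_g)]/2 = [−66.2 + √(66.2² + 4×66.2×50)]/2 = 33.3 m/s
Subgeostrophic (V < V_g = 50 m/s), as expected around a low.
Converting: 33.3 m/s × 3.6 = 120 km/h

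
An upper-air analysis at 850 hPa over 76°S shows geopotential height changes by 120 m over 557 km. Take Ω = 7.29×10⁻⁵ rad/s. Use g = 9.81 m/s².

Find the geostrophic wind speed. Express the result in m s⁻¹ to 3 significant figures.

14.9 m s⁻¹

Coriolis parameter at 76°S:
f = 2Ω sin φ = 2 × 7.29×10⁻⁵ × sin 76° = 1.41×10⁻⁴ s⁻¹
Height gradient: |∂Z/∂n| = 120 m / 557000 m = 2.15×10⁻⁴
On a pressure surface, geostrophic balance gives V_g = (g/f)|∂Z/∂n|:
V_g = 9.81 × 2.15×10⁻⁴ / 1.41×10⁻⁴ = 14.9 m/s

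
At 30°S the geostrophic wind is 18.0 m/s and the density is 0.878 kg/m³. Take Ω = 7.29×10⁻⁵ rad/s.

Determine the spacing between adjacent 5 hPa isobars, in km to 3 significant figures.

434 km

Coriolis parameter at 30°S:
f = 2Ω sin φ = 2 × 7.29×10⁻⁵ × sin 30° = 7.29×10⁻⁵ s⁻¹
Geostrophic balance rearranged: |∂P/∂n| = f ρ V_g
|∂P/∂n| = 7.29×10⁻⁵ × 0.878 × 18.0 = 1.15×10⁻³ Pa/m
Isobar spacing: Δn = ΔP/|∂P/∂n| = 500 Pa / 1.15×10⁻³ Pa/m = 433986 m ≈ 434 km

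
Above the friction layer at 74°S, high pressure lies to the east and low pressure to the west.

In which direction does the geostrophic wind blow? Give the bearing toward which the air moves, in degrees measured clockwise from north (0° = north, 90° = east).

The pressure-gradient force points toward the west (bearing 270°).
Geostrophic balance: in the Southern Hemisphere the Coriolis force deflects motion to the left, so the geostrophic wind blows 90° to the left of the pressure-gradient force (low pressure on the right).
Rotating 270° by 90° counterclockwise gives 180° — the wind blows toward the south.

180°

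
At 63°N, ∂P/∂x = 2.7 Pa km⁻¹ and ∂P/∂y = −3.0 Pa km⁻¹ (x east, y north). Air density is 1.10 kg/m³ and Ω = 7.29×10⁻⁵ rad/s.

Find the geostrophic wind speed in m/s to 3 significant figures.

28.2 m/s

Coriolis parameter at 63°N:
f = 2Ω sin φ = 2 × 7.29×10⁻⁵ × sin 63° = 1.30×10⁻⁴ s⁻¹
Component geostrophic relations (x east, y north):
u_g = −(1/(fρ)) ∂P/∂y,  v_g = (1/(fρ)) ∂P/∂x
u_g = −(−3.0×10⁻³)/(1.30×10⁻⁴ × 1.10) = 21.0 m/s;  v_g = (2.7×10⁻³)/(1.30×10⁻⁴ × 1.10) = 18.9 m/s
|V_g| = √(u_g² + v_g²) = 28.2 m/s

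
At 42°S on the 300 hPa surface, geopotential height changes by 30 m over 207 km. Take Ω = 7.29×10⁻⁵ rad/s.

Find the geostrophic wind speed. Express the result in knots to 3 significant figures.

Coriolis parameter at 42°S:
f = 2Ω sin φ = 2 × 7.29×10⁻⁵ × sin 42° = 9.76×10⁻⁵ s⁻¹
Height gradient: |∂Z/∂n| = 30 m / 207000 m = 1.45×10⁻⁴
On a pressure surface, geostrophic balance gives V_g = (g/f)|∂Z/∂n|:
V_g = 9.81 × 1.45×10⁻⁴ / 9.76×10⁻⁵ = 14.6 m/s
Converting: 14.6 m/s × 1.944 = 28.3 knots

28.3 knots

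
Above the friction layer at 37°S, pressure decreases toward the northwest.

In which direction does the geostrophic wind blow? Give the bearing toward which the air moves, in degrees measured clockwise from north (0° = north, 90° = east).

The pressure-gradient force points toward the northwest (bearing 315°).
Geostrophic balance: in the Southern Hemisphere the Coriolis force deflects motion to the left, so the geostrophic wind blows 90° to the left of the pressure-gradient force (low pressure on the right).
Rotating 315° by 90° counterclockwise gives 225° — the wind blows toward the southwest.

225°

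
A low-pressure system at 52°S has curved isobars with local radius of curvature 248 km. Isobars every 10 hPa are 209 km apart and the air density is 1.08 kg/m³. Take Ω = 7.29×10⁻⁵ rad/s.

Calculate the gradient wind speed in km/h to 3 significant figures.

78.6 km/h

Coriolis parameter at 52°S:
f = 2Ω sin φ = 2 × 7.29×10⁻⁵ × sin 52° = 1.15×10⁻⁴ s⁻¹
Pressure gradient: |∂P/∂n| = 1000 Pa / 209000 m = 4.78×10⁻³ Pa/m
Geostrophic speed: V_g = |∂P/∂n|/(fρ) = 4.78×10⁻³/(1.15×10⁻⁴ × 1.08) = 38.6 m/s
Around a low, centrifugal force acts outward with Coriolis, so pressure-gradient force balances both:
(1/ρ)|∂P/∂n| = fV + V²/R  →  V² + fR·V − fR·V_g = 0
With fR = 1.15×10⁻⁴ × 248×10³ m = 28.5 m/s:
V = [−fR + √((fR)² + 4 fR V_g)]/2 = [−28.5 + √(28.5² + 4×28.5×38.6)]/2 = 21.8 m/s
Subgeostrophic (V < V_g = 38.6 m/s), as expected around a low.
Converting: 21.8 m/s × 3.6 = 78.6 km/h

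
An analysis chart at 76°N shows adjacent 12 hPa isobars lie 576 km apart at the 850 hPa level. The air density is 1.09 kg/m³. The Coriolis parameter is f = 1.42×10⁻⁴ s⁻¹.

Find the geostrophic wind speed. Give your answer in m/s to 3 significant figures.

13.5 m/s

Pressure gradient: |∂P/∂n| = 1200 Pa / 576000 m = 2.08×10⁻³ Pa/m
Geostrophic balance (pressure-gradient force = Coriolis force):
V_g = (1/(fρ)) |∂P/∂n| = 2.08×10⁻³ / (1.42×10⁻⁴ × 1.09) = 13.5 m/s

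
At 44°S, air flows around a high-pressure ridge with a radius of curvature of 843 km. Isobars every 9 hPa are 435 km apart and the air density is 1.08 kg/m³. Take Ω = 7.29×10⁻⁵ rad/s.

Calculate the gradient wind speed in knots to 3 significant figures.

Coriolis parameter at 44°S:
f = 2Ω sin φ = 2 × 7.29×10⁻⁵ × sin 44° = 1.01×10⁻⁴ s⁻¹
Pressure gradient: |∂P/∂n| = 900 Pa / 435000 m = 2.07×10⁻³ Pa/m
Geostrophic speed: V_g = |∂P/∂n|/(fρ) = 2.07×10⁻³/(1.01×10⁻⁴ × 1.08) = 18.9 m/s
Around a high, pressure-gradient force acts outward with centrifugal, so Coriolis balances both:
fV = (1/ρ)|∂P/∂n| + V²/R  →  V² − fR·V + fR·V_g = 0
With fR = 1.01×10⁻⁴ × 843×10³ m = 85.4 m/s:
V = [fR − √((fR)² − 4 fR V_g)]/2 = [85.4 − √(85.4² − 4×85.4×18.9)]/2 = 28.3 m/s
Supergeostrophic (V > V_g = 18.9 m/s), as expected around a high.
Converting: 28.3 m/s × 1.944 = 55.0 knots

55.0 knots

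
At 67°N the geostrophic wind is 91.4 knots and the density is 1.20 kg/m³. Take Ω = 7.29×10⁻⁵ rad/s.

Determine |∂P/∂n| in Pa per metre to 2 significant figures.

Coriolis parameter at 67°N:
f = 2Ω sin φ = 2 × 7.29×10⁻⁵ × sin 67° = 1.34×10⁻⁴ s⁻¹
Wind speed in SI: 91.4 knots = 47.0 m/s
Geostrophic balance rearranged: |∂P/∂n| = f ρ V_g
|∂P/∂n| = 1.34×10⁻⁴ × 1.20 × 47.0 = 7.57×10⁻³ Pa/m

7.6×10⁻³ Pa/m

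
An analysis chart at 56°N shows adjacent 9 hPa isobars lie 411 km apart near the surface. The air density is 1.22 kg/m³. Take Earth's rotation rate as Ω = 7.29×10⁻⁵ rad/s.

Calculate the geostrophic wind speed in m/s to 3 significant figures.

Coriolis parameter at 56°N:
f = 2Ω sin φ = 2 × 7.29×10⁻⁵ × sin 56° = 1.21×10⁻⁴ s⁻¹
Pressure gradient: |∂P/∂n| = 900 Pa / 411000 m = 2.19×10⁻³ Pa/m
Geostrophic balance (pressure-gradient force = Coriolis force):
V_g = (1/(fρ)) |∂P/∂n| = 2.19×10⁻³ / (1.21×10⁻⁴ × 1.22) = 14.8 m/s

14.8 m/s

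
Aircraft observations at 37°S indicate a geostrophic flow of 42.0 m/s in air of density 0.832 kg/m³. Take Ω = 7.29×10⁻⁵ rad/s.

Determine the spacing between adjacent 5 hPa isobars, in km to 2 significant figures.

160 km

Coriolis parameter at 37°S:
f = 2Ω sin φ = 2 × 7.29×10⁻⁵ × sin 37° = 8.77×10⁻⁵ s⁻¹
Geostrophic balance rearranged: |∂P/∂n| = f ρ V_g
|∂P/∂n| = 8.77×10⁻⁵ × 0.832 × 42.0 = 3.07×10⁻³ Pa/m
Isobar spacing: Δn = ΔP/|∂P/∂n| = 500 Pa / 3.07×10⁻³ Pa/m = 163071 m ≈ 160 km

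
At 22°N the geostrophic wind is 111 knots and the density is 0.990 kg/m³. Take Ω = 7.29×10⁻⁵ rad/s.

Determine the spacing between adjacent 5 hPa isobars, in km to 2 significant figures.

160 km

Coriolis parameter at 22°N:
f = 2Ω sin φ = 2 × 7.29×10⁻⁵ × sin 22° = 5.46×10⁻⁵ s⁻¹
Wind speed in SI: 111 knots = 57.1 m/s
Geostrophic balance rearranged: |∂P/∂n| = f ρ V_g
|∂P/∂n| = 5.46×10⁻⁵ × 0.990 × 57.1 = 3.09×10⁻³ Pa/m
Isobar spacing: Δn = ΔP/|∂P/∂n| = 500 Pa / 3.09×10⁻³ Pa/m = 161935 m ≈ 160 km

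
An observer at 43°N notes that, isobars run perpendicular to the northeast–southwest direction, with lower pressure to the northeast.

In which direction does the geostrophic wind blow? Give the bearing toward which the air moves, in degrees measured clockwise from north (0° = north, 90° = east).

The pressure-gradient force points toward the northeast (bearing 045°).
Geostrophic balance: in the Northern Hemisphere the Coriolis force deflects motion to the right, so the geostrophic wind blows 90° to the right of the pressure-gradient force (low pressure on the left).
Rotating 045° by 90° clockwise gives 135° — the wind blows toward the southeast.

135°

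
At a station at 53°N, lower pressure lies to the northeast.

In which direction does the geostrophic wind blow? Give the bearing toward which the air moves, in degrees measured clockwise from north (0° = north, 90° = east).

135°

The pressure-gradient force points toward the northeast (bearing 045°).
Geostrophic balance: in the Northern Hemisphere the Coriolis force deflects motion to the right, so the geostrophic wind blows 90° to the right of the pressure-gradient force (low pressure on the left).
Rotating 045° by 90° clockwise gives 135° — the wind blows toward the southeast.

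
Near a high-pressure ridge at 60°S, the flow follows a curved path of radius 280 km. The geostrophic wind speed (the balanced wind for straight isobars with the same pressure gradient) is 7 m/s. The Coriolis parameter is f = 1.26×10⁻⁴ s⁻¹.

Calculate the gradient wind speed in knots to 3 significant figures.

18.7 knots

Around a high, pressure-gradient force acts outward with centrifugal, so Coriolis balances both:
fV = (1/ρ)|∂P/∂n| + V²/R  →  V² − fR·V + fR·V_g = 0
With fR = 1.26×10⁻⁴ × 280×10³ m = 35.3 m/s:
V = [fR − √((fR)² − 4 fR V_g)]/2 = [35.3 − √(35.3² − 4×35.3×7)]/2 = 9.63 m/s
Supergeostrophic (V > V_g = 7 m/s), as expected around a high.
Converting: 9.63 m/s × 1.944 = 18.7 knots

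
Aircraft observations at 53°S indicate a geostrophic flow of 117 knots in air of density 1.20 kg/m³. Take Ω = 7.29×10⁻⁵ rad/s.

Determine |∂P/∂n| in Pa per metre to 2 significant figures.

Coriolis parameter at 53°S:
f = 2Ω sin φ = 2 × 7.29×10⁻⁵ × sin 53° = 1.16×10⁻⁴ s⁻¹
Wind speed in SI: 117 knots = 60.2 m/s
Geostrophic balance rearranged: |∂P/∂n| = f ρ V_g
|∂P/∂n| = 1.16×10⁻⁴ × 1.20 × 60.2 = 8.41×10⁻³ Pa/m

8.4×10⁻³ Pa/m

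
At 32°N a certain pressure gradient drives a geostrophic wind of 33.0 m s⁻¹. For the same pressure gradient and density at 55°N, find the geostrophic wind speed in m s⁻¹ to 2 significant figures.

21 m s⁻¹

With the same pressure gradient and density, V_g ∝ 1/f ∝ 1/sin φ.
V₂ = V₁ · sin φ₁ / sin φ₂ = 33.0 × sin 32° / sin 55°
V₂ = 33.0 × 0.5299/0.8192 = 21 m s⁻¹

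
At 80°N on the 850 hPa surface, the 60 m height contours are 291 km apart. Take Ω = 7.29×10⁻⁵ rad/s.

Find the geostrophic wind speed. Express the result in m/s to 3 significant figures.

14.1 m/s

Coriolis parameter at 80°N:
f = 2Ω sin φ = 2 × 7.29×10⁻⁵ × sin 80° = 1.44×10⁻⁴ s⁻¹
Height gradient: |∂Z/∂n| = 60 m / 291000 m = 2.06×10⁻⁴
On a pressure surface, geostrophic balance gives V_g = (g/f)|∂Z/∂n|:
V_g = 9.81 × 2.06×10⁻⁴ / 1.44×10⁻⁴ = 14.1 m/s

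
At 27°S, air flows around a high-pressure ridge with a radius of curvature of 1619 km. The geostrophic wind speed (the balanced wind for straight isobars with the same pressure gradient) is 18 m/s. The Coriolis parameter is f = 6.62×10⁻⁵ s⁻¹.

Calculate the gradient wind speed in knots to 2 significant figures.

Around a high, pressure-gradient force acts outward with centrifugal, so Coriolis balances both:
fV = (1/ρ)|∂P/∂n| + V²/R  →  V² − fR·V + fR·V_g = 0
With fR = 6.62×10⁻⁵ × 1619×10³ m = 107 m/s:
V = [fR − √((fR)² − 4 fR V_g)]/2 = [107 − √(107² − 4×107×18)]/2 = 22.9 m/s
Supergeostrophic (V > V_g = 18 m/s), as expected around a high.
Converting: 22.9 m/s × 1.944 = 44 knots

44 knots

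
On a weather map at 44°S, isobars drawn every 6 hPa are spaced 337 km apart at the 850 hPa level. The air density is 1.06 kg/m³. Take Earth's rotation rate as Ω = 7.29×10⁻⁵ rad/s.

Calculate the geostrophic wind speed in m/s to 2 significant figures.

Coriolis parameter at 44°S:
f = 2Ω sin φ = 2 × 7.29×10⁻⁵ × sin 44° = 1.01×10⁻⁴ s⁻¹
Pressure gradient: |∂P/∂n| = 600 Pa / 337000 m = 1.78×10⁻³ Pa/m
Geostrophic balance (pressure-gradient force = Coriolis force):
V_g = (1/(fρ)) |∂P/∂n| = 1.78×10⁻³ / (1.01×10⁻⁴ × 1.06) = 16.6 m/s

17 m/s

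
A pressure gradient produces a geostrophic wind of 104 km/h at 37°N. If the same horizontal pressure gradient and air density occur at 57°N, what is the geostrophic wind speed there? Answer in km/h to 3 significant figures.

74.6 km/h

With the same pressure gradient and density, V_g ∝ 1/f ∝ 1/sin φ.
V₂ = V₁ · sin φ₁ / sin φ₂ = 104 × sin 37° / sin 57°
V₂ = 104 × 0.6018/0.8387 = 74.6 km/h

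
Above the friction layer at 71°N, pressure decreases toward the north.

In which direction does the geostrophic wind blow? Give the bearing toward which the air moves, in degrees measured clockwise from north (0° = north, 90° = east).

090°

The pressure-gradient force points toward the north (bearing 000°).
Geostrophic balance: in the Northern Hemisphere the Coriolis force deflects motion to the right, so the geostrophic wind blows 90° to the right of the pressure-gradient force (low pressure on the left).
Rotating 000° by 90° clockwise gives 090° — the wind blows toward the east.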